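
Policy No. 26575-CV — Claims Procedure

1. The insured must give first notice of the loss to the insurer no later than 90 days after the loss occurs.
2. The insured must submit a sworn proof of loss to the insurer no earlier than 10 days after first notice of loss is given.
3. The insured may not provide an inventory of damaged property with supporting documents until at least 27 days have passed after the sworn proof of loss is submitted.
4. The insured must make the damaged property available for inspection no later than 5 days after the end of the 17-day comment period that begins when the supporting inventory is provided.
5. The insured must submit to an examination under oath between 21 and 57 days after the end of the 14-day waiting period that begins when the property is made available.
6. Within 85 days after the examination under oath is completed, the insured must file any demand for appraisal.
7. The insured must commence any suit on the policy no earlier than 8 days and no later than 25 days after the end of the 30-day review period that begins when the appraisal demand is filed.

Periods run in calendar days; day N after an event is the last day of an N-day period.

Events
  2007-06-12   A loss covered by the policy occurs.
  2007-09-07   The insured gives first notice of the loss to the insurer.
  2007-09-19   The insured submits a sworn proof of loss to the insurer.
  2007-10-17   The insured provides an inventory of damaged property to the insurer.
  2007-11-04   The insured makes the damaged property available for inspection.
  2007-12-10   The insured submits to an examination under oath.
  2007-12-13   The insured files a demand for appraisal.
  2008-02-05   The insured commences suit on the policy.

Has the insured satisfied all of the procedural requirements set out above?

(1) due by 2007-06-12 + 90 days = 2007-09-10; completed 2007-09-07, before the deadline.
(2) permitted from 2007-09-07 + 10 days = 2007-09-17 onward; 2007-09-19 is on or after that date.
(3) permitted from 2007-09-19 + 27 days = 2007-10-16 onward; done 2007-10-17, after the minimum wait.
(4) due by 2007-11-03 + 5 days = 2007-11-08; done 2007-11-04 — timely.
(5) the permitted window runs from 2007-11-18 + 21 = 2007-12-09 to 2007-11-18 + 57 = 2008-01-14; done 2007-12-10 — within the window.
(6) due by 2007-12-10 + 85 days = 2008-03-04; completed 2007-12-13, before the deadline.
(7) the permitted window runs from 2008-01-12 + 8 = 2008-01-20 to 2008-01-12 + 25 = 2008-02-06; 2008-02-05 falls inside that range.

Yes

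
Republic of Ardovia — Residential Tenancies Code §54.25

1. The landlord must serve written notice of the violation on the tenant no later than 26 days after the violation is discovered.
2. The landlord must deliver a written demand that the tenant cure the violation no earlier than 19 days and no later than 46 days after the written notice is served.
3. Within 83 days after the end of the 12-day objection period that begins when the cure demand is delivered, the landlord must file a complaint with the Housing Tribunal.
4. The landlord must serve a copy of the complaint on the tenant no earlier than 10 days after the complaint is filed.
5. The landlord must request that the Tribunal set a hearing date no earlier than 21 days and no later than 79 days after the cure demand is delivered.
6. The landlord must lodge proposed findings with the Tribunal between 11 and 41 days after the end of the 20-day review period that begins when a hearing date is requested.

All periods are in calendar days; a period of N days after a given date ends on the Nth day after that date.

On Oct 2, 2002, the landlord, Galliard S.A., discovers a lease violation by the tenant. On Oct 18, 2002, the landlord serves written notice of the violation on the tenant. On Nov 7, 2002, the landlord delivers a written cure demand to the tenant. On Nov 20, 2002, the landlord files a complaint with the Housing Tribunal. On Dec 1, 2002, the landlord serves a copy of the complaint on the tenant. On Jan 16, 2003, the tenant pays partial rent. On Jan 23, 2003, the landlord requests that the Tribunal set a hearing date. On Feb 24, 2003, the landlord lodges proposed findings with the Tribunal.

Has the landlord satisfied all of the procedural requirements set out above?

Step 1 — counting 26 days from Oct 2, 2002 (when the violation is discovered) gives a deadline of Oct 28, 2002; completed Oct 18, 2002, before the deadline.
Step 2 — 19 and 46 days from Oct 18, 2002 (when the written notice is served) are Nov 6, 2002 and Dec 3, 2002 respectively; done Nov 7, 2002, which is between those dates.
Step 3 — counting 83 days from Nov 19, 2002 (end of the 12-day objection period, which began when the cure demand is delivered on Nov 7, 2002) gives a deadline of Feb 10, 2003; done Nov 20, 2002 — timely.
Step 4 — must wait 10 days from Nov 20, 2002 (when the complaint is filed), so not before Nov 30, 2002; done Dec 1, 2002, after the minimum wait.
Step 5 — 21 and 79 days from Nov 7, 2002 (when the cure demand is delivered) are Nov 28, 2002 and Jan 25, 2003 respectively; done Jan 23, 2003 — within the window.
Step 6 — 11 and 41 days from Feb 12, 2003 (end of the 20-day review period, which began when a hearing date is requested on Jan 23, 2003) are Feb 23, 2003 and Mar 25, 2003 respectively; done Feb 24, 2003, which is between those dates.

Yes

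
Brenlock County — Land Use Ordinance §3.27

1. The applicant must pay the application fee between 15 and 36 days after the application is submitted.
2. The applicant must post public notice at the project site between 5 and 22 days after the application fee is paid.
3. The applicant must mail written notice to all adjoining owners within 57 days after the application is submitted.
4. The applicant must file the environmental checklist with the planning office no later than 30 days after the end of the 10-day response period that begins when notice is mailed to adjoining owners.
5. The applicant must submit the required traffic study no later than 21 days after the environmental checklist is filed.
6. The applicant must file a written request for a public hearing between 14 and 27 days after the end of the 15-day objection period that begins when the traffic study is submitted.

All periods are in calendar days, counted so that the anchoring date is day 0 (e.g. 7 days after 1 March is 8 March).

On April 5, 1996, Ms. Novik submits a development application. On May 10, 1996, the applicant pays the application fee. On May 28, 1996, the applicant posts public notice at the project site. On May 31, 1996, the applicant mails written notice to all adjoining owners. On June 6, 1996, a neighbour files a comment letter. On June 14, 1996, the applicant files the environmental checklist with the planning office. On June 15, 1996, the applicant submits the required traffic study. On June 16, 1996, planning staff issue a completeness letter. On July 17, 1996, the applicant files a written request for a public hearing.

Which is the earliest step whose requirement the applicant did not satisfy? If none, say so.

Step 1 — 15 and 36 days from April 5, 1996 (when the application is submitted) are April 20, 1996 and May 11, 1996 respectively; done May 10, 1996, which is between those dates.
Step 2 — 5 and 22 days from May 10, 1996 (when the application fee is paid) are May 15, 1996 and June 1, 1996 respectively; done May 28, 1996, which is between those dates.
Step 3 — counting 57 days from April 5, 1996 (when the application is submitted) gives a deadline of June 1, 1996; completed May 31, 1996, before the deadline.
Step 4 — counting 30 days from June 10, 1996 (end of the 10-day response period, which began when notice is mailed to adjoining owners on May 31, 1996) gives a deadline of July 10, 1996; June 14, 1996 is within that limit.
Step 5 — counting 21 days from June 14, 1996 (when the environmental checklist is filed) gives a deadline of July 5, 1996; June 15, 1996 is within that limit.
Step 6 — 14 and 27 days from June 30, 1996 (end of the 15-day objection period, which began when the traffic study is submitted on June 15, 1996) are July 14, 1996 and July 27, 1996 respectively; done July 17, 1996, which is between those dates.

None — every step was satisfied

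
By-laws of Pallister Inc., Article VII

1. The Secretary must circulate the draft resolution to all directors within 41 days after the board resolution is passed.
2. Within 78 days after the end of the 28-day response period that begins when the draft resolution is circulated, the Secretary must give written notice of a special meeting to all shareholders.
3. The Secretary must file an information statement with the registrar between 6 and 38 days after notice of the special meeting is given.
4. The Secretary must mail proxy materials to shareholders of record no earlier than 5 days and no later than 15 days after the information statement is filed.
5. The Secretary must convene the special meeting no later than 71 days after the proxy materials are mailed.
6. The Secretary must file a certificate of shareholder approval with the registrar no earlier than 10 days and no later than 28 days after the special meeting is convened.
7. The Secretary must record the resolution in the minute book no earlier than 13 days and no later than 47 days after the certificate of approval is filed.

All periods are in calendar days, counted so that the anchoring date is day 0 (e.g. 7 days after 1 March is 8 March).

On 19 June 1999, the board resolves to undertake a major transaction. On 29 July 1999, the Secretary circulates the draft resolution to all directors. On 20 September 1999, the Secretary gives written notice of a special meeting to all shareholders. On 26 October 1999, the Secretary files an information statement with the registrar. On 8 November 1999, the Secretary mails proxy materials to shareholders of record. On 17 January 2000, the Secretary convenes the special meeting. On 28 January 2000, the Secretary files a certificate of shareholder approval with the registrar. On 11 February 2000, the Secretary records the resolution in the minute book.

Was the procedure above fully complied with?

Yes

Step 1: 41 days after 19 June 1999 (when the board resolution is passed) is 30 July 1999; done 29 July 1999 — timely.
Step 2: 78 days after 26 August 1999 (end of the 28-day response period, which began when the draft resolution is circulated on 29 July 1999) is 12 November 1999; done 20 September 1999 — timely.
Step 3: the window is 6–38 days after 20 September 1999 (when notice of the special meeting is given), so 26 September 1999 through 28 October 1999; 26 October 1999 falls inside that range.
Step 4: the window is 5–15 days after 26 October 1999 (when the information statement is filed), so 31 October 1999 through 10 November 1999; done 8 November 1999 — within the window.
Step 5: 71 days after 8 November 1999 (when the proxy materials are mailed) is 18 January 2000; done 17 January 2000 — timely.
Step 6: the window is 10–28 days after 17 January 2000 (when the special meeting is convened), so 27 January 2000 through 14 February 2000; 28 January 2000 falls inside that range.
Step 7: the window is 13–47 days after 28 January 2000 (when the certificate of approval is filed), so 10 February 2000 through 15 March 2000; 11 February 2000 falls inside that range.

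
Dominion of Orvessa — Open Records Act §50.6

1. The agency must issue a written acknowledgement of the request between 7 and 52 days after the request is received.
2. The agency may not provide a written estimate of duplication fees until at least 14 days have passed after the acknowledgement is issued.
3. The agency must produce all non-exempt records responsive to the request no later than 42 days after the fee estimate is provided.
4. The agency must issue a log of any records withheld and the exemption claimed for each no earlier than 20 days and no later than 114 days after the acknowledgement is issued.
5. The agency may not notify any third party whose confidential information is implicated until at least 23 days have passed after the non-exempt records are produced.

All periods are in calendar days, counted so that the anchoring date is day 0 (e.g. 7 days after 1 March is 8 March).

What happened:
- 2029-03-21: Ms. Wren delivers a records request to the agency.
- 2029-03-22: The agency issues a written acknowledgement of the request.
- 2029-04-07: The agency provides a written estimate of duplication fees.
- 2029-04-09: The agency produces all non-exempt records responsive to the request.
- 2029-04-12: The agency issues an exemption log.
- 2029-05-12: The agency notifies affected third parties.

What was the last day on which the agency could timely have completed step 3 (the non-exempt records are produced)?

2029-05-19

Step 3 runs from 2029-04-07, when the fee estimate is provided. 42 days after 2029-04-07 is 2029-05-19.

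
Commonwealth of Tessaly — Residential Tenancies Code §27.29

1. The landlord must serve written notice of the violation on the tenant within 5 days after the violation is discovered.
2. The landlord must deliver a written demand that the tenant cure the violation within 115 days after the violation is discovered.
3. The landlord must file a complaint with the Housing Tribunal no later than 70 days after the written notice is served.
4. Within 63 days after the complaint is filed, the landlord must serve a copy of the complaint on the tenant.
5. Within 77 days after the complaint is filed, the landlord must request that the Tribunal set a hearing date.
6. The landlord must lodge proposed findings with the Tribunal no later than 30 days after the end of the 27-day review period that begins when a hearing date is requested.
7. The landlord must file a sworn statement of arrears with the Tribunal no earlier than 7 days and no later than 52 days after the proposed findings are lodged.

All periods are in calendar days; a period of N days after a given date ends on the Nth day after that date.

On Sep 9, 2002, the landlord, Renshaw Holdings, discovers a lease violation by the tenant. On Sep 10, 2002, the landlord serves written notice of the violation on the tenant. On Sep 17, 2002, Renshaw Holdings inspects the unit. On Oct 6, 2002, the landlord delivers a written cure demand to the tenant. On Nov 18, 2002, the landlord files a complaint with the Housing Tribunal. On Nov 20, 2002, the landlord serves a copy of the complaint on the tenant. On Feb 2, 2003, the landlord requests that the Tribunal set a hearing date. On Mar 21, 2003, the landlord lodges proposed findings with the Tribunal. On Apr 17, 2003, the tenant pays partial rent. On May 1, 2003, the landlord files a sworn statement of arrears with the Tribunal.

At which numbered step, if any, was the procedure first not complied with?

None — every step was satisfied

Step 1 — counting 5 days from Sep 9, 2002 (when the violation is discovered) gives a deadline of Sep 14, 2002; completed Sep 10, 2002, before the deadline.
Step 2 — counting 115 days from Sep 9, 2002 (when the violation is discovered) gives a deadline of Jan 2, 2003; completed Oct 6, 2002, before the deadline.
Step 3 — counting 70 days from Sep 10, 2002 (when the written notice is served) gives a deadline of Nov 19, 2002; Nov 18, 2002 is within that limit.
Step 4 — counting 63 days from Nov 18, 2002 (when the complaint is filed) gives a deadline of Jan 20, 2003; Nov 20, 2002 is within that limit.
Step 5 — counting 77 days from Nov 18, 2002 (when the complaint is filed) gives a deadline of Feb 3, 2003; Feb 2, 2003 is within that limit.
Step 6 — counting 30 days from Mar 1, 2003 (end of the 27-day review period, which began when a hearing date is requested on Feb 2, 2003) gives a deadline of Mar 31, 2003; Mar 21, 2003 is within that limit.
Step 7 — 7 and 52 days from Mar 21, 2003 (when the proposed findings are lodged) are Mar 28, 2003 and May 12, 2003 respectively; done May 1, 2003 — within the window.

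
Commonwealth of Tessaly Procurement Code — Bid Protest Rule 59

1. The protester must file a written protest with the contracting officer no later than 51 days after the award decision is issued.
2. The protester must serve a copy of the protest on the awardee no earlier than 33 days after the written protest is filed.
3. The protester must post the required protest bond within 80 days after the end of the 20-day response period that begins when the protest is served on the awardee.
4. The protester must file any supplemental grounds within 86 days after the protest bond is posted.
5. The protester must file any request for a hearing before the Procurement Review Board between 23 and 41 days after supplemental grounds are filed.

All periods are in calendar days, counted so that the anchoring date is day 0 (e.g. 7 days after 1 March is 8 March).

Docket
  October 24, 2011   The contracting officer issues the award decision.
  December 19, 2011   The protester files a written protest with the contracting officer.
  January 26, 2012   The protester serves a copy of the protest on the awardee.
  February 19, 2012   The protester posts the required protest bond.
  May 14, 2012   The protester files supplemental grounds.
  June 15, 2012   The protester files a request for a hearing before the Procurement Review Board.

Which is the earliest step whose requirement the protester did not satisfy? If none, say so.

Step 1: 51 days after October 24, 2011 (when the award decision is issued) is December 14, 2011; done December 19, 2011 — 5 days late.
The procedure was therefore not followed at step 1.

Step 1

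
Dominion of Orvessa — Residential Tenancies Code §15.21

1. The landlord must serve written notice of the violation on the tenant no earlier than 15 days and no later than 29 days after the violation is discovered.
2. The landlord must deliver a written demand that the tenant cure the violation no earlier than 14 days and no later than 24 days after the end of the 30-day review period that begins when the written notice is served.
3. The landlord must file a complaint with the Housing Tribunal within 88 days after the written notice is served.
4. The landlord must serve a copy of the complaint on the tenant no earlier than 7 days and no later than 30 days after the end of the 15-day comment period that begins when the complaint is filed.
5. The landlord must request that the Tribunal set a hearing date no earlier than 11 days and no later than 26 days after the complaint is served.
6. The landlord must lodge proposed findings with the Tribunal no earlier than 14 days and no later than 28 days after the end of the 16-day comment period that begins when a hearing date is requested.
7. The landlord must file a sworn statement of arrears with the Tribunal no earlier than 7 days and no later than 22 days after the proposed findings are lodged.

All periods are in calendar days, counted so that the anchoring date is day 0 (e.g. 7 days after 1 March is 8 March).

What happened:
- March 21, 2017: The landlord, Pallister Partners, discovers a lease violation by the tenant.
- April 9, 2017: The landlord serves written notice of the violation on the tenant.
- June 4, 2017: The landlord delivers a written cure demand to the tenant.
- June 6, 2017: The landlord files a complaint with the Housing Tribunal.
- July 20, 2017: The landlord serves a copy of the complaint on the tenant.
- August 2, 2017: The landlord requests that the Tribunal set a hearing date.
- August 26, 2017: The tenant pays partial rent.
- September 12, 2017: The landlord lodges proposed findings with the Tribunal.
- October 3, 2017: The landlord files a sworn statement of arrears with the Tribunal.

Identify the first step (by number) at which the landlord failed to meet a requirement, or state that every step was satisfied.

Step 2

Step 1: the window is 15–29 days after March 21, 2017 (when the violation is discovered), so April 5, 2017 through April 19, 2017; done April 9, 2017, which is between those dates.
Step 2: the window is 14–24 days after May 9, 2017 (end of the 30-day review period, which began when the written notice is served on April 9, 2017), so May 23, 2017 through June 2, 2017; June 4, 2017 is 2 days past the end of the window.
That is the first point of non-compliance.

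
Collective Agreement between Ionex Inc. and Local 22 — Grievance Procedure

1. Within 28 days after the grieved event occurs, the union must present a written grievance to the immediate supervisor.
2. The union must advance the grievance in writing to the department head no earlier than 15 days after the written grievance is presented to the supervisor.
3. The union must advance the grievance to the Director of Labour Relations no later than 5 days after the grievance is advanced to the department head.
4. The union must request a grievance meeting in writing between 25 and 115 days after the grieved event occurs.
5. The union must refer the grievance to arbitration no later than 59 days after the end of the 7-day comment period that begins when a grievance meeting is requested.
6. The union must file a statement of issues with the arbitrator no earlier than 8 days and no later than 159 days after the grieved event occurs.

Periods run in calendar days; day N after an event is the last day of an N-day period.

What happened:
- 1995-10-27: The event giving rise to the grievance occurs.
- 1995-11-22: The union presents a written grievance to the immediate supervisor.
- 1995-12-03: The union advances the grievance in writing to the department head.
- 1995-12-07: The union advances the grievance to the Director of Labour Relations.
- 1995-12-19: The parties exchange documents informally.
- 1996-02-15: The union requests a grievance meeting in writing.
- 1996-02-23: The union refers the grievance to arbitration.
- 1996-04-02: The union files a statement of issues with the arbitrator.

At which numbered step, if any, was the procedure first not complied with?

(1) due by 1995-10-27 + 28 days = 1995-11-24; 1995-11-22 is within that limit.
(2) permitted from 1995-11-22 + 15 days = 1995-12-07 onward; 1995-12-03 is 4 days before the earliest permitted date.

Step 2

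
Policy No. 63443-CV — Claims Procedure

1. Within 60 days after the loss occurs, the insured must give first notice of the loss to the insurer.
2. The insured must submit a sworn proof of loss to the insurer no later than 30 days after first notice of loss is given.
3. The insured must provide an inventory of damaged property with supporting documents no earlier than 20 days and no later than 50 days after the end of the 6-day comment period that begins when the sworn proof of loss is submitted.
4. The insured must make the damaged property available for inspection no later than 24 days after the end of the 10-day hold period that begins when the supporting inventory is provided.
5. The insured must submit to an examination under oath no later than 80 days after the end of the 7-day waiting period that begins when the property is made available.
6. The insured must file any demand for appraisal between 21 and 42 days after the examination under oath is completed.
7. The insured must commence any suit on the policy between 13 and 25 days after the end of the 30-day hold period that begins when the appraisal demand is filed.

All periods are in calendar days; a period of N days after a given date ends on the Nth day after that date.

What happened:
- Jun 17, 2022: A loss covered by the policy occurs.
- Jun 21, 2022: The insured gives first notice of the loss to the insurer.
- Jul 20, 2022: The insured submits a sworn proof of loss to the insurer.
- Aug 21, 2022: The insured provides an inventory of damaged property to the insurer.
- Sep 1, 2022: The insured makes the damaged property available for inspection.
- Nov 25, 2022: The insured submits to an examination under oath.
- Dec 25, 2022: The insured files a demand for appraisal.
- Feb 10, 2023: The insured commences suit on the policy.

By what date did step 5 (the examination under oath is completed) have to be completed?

Nov 27, 2022

The property is made available on Sep 1, 2022; the 7-day waiting period therefore ends Sep 8, 2022, and step 5 runs from that date. 80 days after Sep 8, 2022 is Nov 27, 2022.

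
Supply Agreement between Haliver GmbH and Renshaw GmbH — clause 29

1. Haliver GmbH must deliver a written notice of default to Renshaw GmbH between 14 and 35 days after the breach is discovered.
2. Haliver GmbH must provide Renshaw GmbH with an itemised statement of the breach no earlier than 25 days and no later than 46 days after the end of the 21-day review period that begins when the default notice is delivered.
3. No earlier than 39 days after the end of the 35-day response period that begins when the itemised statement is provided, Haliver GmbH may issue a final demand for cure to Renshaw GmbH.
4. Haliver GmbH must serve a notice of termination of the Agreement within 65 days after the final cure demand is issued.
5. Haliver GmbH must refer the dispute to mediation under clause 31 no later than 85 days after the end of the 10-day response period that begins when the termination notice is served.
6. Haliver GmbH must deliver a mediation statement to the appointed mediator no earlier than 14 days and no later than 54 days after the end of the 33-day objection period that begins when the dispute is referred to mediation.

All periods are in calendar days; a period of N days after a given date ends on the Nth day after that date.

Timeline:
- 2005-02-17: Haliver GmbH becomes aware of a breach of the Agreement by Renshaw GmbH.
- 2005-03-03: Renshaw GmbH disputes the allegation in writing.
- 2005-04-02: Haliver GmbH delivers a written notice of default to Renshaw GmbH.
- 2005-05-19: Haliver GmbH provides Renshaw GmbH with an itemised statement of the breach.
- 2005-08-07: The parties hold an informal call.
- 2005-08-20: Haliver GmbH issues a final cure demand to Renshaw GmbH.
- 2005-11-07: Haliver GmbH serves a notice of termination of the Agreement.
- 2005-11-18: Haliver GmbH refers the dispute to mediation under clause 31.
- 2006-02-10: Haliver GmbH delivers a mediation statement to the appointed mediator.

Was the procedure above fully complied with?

No

Step 1: the window is 14–35 days after 2005-02-17 (when the breach is discovered), so 2005-03-03 through 2005-03-24; done 2005-04-02 — 9 days after the window closed.
That is the first point of non-compliance.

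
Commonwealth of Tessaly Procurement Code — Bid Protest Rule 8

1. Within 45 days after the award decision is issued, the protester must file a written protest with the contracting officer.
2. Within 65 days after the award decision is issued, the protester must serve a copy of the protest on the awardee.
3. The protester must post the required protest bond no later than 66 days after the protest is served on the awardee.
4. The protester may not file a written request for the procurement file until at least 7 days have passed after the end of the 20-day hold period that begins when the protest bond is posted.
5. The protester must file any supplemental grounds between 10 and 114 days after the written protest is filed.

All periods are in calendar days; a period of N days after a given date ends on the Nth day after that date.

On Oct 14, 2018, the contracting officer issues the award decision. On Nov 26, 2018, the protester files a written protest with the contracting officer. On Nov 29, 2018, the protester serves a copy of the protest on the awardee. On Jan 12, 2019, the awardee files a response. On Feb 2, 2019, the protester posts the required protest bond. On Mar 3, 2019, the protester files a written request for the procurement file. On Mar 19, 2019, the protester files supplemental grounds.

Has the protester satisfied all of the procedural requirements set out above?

Yes

Step 1: 45 days after Oct 14, 2018 (when the award decision is issued) is Nov 28, 2018; done Nov 26, 2018 — timely.
Step 2: 65 days after Oct 14, 2018 (when the award decision is issued) is Dec 18, 2018; completed Nov 29, 2018, before the deadline.
Step 3: 66 days after Nov 29, 2018 (when the protest is served on the awardee) is Feb 3, 2019; done Feb 2, 2019 — timely.
Step 4: the earliest permitted date is 7 days after Feb 22, 2019 (end of the 20-day hold period, which began when the protest bond is posted on Feb 2, 2019), i.e. Mar 1, 2019; done Mar 3, 2019 — permitted.
Step 5: the window is 10–114 days after Nov 26, 2018 (when the written protest is filed), so Dec 6, 2018 through Mar 20, 2019; done Mar 19, 2019 — within the window.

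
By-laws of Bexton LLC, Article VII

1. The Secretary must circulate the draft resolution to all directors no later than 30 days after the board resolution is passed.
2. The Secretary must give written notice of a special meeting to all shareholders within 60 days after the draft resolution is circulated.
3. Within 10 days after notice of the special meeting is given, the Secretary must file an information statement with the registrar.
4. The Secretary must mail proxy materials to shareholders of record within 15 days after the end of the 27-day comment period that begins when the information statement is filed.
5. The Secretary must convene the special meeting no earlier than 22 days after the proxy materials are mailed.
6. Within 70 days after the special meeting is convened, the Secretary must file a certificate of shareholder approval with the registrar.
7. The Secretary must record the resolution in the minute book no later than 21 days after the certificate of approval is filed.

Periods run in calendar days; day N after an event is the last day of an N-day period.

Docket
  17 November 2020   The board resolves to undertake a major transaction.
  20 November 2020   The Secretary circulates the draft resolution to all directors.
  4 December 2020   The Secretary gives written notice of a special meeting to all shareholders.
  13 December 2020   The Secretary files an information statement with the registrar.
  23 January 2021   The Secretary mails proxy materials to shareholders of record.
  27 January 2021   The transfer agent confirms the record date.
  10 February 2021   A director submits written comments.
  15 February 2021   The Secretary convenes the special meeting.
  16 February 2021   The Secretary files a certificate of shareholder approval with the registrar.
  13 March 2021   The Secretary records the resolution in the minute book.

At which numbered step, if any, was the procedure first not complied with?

Step 7

Step 1: 30 days after 17 November 2020 (when the board resolution is passed) is 17 December 2020; 20 November 2020 is within that limit.
Step 2: 60 days after 20 November 2020 (when the draft resolution is circulated) is 19 January 2021; done 4 December 2020 — timely.
Step 3: 10 days after 4 December 2020 (when notice of the special meeting is given) is 14 December 2020; done 13 December 2020 — timely.
Step 4: 15 days after 9 January 2021 (end of the 27-day comment period, which began when the information statement is filed on 13 December 2020) is 24 January 2021; 23 January 2021 is within that limit.
Step 5: the earliest permitted date is 22 days after 23 January 2021 (when the proxy materials are mailed), i.e. 14 February 2021; done 15 February 2021, after the minimum wait.
Step 6: 70 days after 15 February 2021 (when the special meeting is convened) is 26 April 2021; 16 February 2021 is within that limit.
Step 7: 21 days after 16 February 2021 (when the certificate of approval is filed) is 9 March 2021; 13 March 2021 misses that deadline by 4 days.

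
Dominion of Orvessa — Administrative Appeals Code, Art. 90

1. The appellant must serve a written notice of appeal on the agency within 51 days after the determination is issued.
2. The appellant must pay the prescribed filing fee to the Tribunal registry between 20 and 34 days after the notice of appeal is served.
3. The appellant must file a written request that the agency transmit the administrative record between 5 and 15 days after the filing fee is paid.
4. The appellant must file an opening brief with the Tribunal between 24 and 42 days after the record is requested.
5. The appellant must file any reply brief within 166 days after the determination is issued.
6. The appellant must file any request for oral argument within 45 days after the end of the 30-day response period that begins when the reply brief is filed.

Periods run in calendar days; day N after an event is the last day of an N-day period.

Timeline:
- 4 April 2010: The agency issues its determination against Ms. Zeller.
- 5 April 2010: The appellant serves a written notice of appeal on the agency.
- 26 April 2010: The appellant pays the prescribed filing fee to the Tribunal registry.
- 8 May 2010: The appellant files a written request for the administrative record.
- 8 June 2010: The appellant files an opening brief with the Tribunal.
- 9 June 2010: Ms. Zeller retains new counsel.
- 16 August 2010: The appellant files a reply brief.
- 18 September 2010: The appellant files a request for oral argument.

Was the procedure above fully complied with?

Yes

Step 1 — counting 51 days from 4 April 2010 (when the determination is issued) gives a deadline of 25 May 2010; done 5 April 2010 — timely.
Step 2 — 20 and 34 days from 5 April 2010 (when the notice of appeal is served) are 25 April 2010 and 9 May 2010 respectively; done 26 April 2010 — within the window.
Step 3 — 5 and 15 days from 26 April 2010 (when the filing fee is paid) are 1 May 2010 and 11 May 2010 respectively; done 8 May 2010, which is between those dates.
Step 4 — 24 and 42 days from 8 May 2010 (when the record is requested) are 1 June 2010 and 19 June 2010 respectively; done 8 June 2010 — within the window.
Step 5 — counting 166 days from 4 April 2010 (when the determination is issued) gives a deadline of 17 September 2010; done 16 August 2010 — timely.
Step 6 — counting 45 days from 15 September 2010 (end of the 30-day response period, which began when the reply brief is filed on 16 August 2010) gives a deadline of 30 October 2010; 18 September 2010 is within that limit.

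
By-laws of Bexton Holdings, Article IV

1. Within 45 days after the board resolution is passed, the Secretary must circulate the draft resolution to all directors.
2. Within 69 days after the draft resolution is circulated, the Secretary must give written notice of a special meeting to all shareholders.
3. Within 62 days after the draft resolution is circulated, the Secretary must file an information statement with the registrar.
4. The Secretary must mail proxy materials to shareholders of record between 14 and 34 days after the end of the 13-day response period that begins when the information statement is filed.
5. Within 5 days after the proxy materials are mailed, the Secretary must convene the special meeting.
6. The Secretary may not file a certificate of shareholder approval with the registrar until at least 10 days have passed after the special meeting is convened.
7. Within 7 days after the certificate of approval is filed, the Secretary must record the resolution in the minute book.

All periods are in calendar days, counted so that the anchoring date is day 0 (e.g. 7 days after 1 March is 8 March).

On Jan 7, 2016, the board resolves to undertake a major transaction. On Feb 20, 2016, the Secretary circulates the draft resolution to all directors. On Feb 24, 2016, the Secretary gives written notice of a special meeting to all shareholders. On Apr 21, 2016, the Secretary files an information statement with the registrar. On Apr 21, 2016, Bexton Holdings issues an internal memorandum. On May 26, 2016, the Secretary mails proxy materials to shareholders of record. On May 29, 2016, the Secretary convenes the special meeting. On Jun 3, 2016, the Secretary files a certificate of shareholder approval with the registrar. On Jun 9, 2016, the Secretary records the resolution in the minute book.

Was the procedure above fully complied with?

No

Step 1: 45 days after Jan 7, 2016 (when the board resolution is passed) is Feb 21, 2016; completed Feb 20, 2016, before the deadline.
Step 2: 69 days after Feb 20, 2016 (when the draft resolution is circulated) is Apr 29, 2016; completed Feb 24, 2016, before the deadline.
Step 3: 62 days after Feb 20, 2016 (when the draft resolution is circulated) is Apr 22, 2016; done Apr 21, 2016 — timely.
Step 4: the window is 14–34 days after May 4, 2016 (end of the 13-day response period, which began when the information statement is filed on Apr 21, 2016), so May 18, 2016 through Jun 7, 2016; done May 26, 2016 — within the window.
Step 5: 5 days after May 26, 2016 (when the proxy materials are mailed) is May 31, 2016; May 29, 2016 is within that limit.
Step 6: the earliest permitted date is 10 days after May 29, 2016 (when the special meeting is convened), i.e. Jun 8, 2016; Jun 3, 2016 is 5 days before the earliest permitted date.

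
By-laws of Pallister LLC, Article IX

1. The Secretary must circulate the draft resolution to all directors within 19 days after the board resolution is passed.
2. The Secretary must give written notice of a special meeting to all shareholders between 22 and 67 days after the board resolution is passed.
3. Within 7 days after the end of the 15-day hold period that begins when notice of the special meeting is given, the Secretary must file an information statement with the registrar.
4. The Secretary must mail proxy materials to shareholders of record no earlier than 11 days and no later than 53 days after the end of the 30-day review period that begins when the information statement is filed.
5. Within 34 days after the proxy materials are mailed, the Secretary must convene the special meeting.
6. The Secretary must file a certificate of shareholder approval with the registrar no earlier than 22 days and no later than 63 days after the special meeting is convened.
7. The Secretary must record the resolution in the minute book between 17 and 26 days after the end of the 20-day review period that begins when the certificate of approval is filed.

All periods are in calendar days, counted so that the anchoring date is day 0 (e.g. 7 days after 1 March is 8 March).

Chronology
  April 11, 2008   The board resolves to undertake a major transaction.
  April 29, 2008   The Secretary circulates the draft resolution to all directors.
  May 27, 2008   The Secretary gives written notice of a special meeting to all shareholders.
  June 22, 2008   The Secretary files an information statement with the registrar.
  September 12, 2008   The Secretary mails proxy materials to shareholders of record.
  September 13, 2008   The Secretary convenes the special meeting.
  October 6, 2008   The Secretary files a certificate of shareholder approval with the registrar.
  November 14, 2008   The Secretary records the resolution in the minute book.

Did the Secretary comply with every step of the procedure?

Step 1 — counting 19 days from April 11, 2008 (when the board resolution is passed) gives a deadline of April 30, 2008; completed April 29, 2008, before the deadline.
Step 2 — 22 and 67 days from April 11, 2008 (when the board resolution is passed) are May 3, 2008 and June 17, 2008 respectively; May 27, 2008 falls inside that range.
Step 3 — counting 7 days from June 11, 2008 (end of the 15-day hold period, which began when notice of the special meeting is given on May 27, 2008) gives a deadline of June 18, 2008; June 22, 2008 misses that deadline by 4 days.
That is the first point of non-compliance.

No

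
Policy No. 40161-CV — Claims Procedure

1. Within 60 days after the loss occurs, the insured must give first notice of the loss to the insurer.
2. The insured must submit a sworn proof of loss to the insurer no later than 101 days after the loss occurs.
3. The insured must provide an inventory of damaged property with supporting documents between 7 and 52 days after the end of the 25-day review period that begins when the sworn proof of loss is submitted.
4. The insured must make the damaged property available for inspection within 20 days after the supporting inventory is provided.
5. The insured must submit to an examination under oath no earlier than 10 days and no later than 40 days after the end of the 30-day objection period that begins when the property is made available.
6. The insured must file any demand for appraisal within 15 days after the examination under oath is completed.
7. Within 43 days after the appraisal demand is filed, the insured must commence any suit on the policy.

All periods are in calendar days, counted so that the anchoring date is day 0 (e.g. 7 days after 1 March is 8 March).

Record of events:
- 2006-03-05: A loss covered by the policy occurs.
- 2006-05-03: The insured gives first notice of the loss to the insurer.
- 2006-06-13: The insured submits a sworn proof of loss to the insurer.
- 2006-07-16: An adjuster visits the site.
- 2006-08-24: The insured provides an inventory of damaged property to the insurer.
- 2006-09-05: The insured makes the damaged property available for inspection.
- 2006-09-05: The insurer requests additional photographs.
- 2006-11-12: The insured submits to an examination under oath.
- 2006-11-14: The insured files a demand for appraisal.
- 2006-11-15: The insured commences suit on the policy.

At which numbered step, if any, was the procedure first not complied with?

Step 1 — counting 60 days from 2006-03-05 (when the loss occurs) gives a deadline of 2006-05-04; done 2006-05-03 — timely.
Step 2 — counting 101 days from 2006-03-05 (when the loss occurs) gives a deadline of 2006-06-14; done 2006-06-13 — timely.
Step 3 — 7 and 52 days from 2006-07-08 (end of the 25-day review period, which began when the sworn proof of loss is submitted on 2006-06-13) are 2006-07-15 and 2006-08-29 respectively; done 2006-08-24 — within the window.
Step 4 — counting 20 days from 2006-08-24 (when the supporting inventory is provided) gives a deadline of 2006-09-13; done 2006-09-05 — timely.
Step 5 — 10 and 40 days from 2006-10-05 (end of the 30-day objection period, which began when the property is made available on 2006-09-05) are 2006-10-15 and 2006-11-14 respectively; done 2006-11-12 — within the window.
Step 6 — counting 15 days from 2006-11-12 (when the examination under oath is completed) gives a deadline of 2006-11-27; done 2006-11-14 — timely.
Step 7 — counting 43 days from 2006-11-14 (when the appraisal demand is filed) gives a deadline of 2006-12-27; done 2006-11-15 — timely.

None — every step was satisfied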